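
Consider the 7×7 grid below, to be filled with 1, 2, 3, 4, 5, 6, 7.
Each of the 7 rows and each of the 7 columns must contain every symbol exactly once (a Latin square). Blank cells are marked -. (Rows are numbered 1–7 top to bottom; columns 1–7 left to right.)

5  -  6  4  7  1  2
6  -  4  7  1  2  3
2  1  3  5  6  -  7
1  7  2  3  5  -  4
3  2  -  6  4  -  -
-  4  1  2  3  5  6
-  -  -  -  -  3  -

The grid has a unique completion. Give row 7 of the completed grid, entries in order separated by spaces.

Row 7, column 4: row 7 has {3} and column 4 has {2, 3, 4, 5, 6, 7}, leaving only 1.
Row 7, column 5: row 7 has {1, 3} and column 5 has {1, 3, 4, 5, 6, 7}, leaving only 2.
Row 7, column 7: row 7 has {1, 2, 3} and column 7 has {2, 3, 4, 6, 7}, leaving only 5.
Row 7, column 2: row 7 has {1, 2, 3, 5} and column 2 has {1, 2, 4, 7}, leaving only 6.
Row 7, column 3: row 7 has {1, 2, 3, 5, 6} and column 3 has {1, 2, 3, 4, 6}, leaving only 7.
Row 7, column 1: row 7 has {1, 2, 3, 5, 6, 7} and column 1 has {1, 2, 3, 5, 6}, leaving only 4.
So row 7 reads: 4 6 7 1 2 3 5.

4 6 7 1 2 3 5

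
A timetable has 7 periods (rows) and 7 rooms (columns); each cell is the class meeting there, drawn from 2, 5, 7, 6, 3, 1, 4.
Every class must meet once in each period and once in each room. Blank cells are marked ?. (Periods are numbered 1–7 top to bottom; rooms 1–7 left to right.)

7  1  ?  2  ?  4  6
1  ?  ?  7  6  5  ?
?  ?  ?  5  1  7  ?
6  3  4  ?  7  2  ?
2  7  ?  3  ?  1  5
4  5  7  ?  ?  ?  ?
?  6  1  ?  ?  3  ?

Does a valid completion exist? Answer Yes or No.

No

Period 3, room 1: period 3 has {5, 7, 1} and room 1 has {2, 7, 6, 1, 4}, so it must be 3.
Period 4, room 4: period 4 has {2, 7, 6, 3, 4} and room 4 has {2, 5, 7, 3}, so it must be 1.
Now period 4, room 7: period 4 together with room 7 already contain {2, 5, 7, 6, 3, 1, 4} — every symbol — so nothing can go there. The grid has no valid completion.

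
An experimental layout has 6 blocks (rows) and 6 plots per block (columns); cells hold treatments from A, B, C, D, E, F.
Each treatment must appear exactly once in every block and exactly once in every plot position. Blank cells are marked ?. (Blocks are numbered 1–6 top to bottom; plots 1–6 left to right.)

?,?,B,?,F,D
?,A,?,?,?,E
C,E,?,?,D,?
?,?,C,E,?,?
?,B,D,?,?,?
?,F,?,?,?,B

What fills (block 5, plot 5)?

Block 1, plot 2: block 1 has {B, D, F} and plot 2 has {A, B, E, F}, leaving only C.
Block 1, plot 4: block 1 has {B, C, D, F} and plot 4 has {E}, leaving only A.
Block 1, plot 1: block 1 has {A, B, C, D, F} and plot 1 has {C}, leaving only E.
Block 2, plot 3: block 2 has {A, E} and plot 3 has {B, C, D}, leaving only F.
Block 3, plot 3: block 3 has {C, D, E} and plot 3 has {B, C, D, F}, leaving only A.
Block 3, plot 6: block 3 has {A, C, D, E} and plot 6 has {B, D, E}, leaving only F.
Block 3, plot 4: block 3 has {A, C, D, E, F} and plot 4 has {A, E}, leaving only B.
Block 4, plot 2: block 4 has {C, E} and plot 2 has {A, B, C, E, F}, leaving only D.
Block 4, plot 6: block 4 has {C, D, E} and plot 6 has {B, D, E, F}, leaving only A.
Block 4, plot 5: block 4 has {A, C, D, E} and plot 5 has {D, F}, leaving only B.
Block 2, plot 5: block 2 has {A, E, F} and plot 5 has {B, D, F}, leaving only C.
Block 2, plot 4: block 2 has {A, C, E, F} and plot 4 has {A, B, E}, leaving only D.
Block 2, plot 1: block 2 has {A, C, D, E, F} and plot 1 has {C, E}, leaving only B.
Block 4, plot 1: block 4 has {A, B, C, D, E} and plot 1 has {B, C, E}, leaving only F.
Block 5, plot 1: block 5 has {B, D} and plot 1 has {B, C, E, F}, leaving only A.
Block 5 already has {A, B, D} and plot 5 already has {B, C, D, F}, so block 5, plot 5 must be E.

E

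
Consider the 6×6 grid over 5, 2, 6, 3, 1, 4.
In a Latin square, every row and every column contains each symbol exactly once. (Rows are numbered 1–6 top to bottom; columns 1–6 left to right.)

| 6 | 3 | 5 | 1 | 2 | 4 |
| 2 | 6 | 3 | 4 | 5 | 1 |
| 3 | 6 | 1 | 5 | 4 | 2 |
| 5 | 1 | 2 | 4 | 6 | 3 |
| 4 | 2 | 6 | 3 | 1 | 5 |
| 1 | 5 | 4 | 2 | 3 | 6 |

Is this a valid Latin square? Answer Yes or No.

Every row is a permutation, but column 2 contains 6 twice (at rows 2 and 3).

No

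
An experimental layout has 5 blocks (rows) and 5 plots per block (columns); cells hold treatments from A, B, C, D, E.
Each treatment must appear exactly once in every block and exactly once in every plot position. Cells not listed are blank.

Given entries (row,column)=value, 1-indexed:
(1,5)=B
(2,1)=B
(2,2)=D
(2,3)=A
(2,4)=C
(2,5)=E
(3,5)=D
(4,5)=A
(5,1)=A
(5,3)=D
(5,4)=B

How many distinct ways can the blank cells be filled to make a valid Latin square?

Block 1, plot 1: eliminating its block and plot leaves {C, D, E}.
Block 1, plot 2: eliminating its block and plot leaves {A, C, E}.
Block 1, plot 3: eliminating its block and plot leaves {C, E}.
Block 1, plot 4: eliminating its block and plot leaves {A, D, E}.
Block 3, plot 1: eliminating its block and plot leaves {C, E}.
Block 3, plot 2: eliminating its block and plot leaves {A, B, C, E}.
Block 3, plot 3: eliminating its block and plot leaves {B, C, E}.
Block 3, plot 4: eliminating its block and plot leaves {A, E}.
Block 4, plot 1: eliminating its block and plot leaves {C, D, E}.
Block 4, plot 2: eliminating its block and plot leaves {B, C, E}.
Block 4, plot 3: eliminating its block and plot leaves {B, C, E}.
Block 4, plot 4: eliminating its block and plot leaves {D, E}.
Block 5, plot 2: eliminating its block and plot leaves {C, E}.
Block 5, plot 5: eliminating its block and plot leaves {C}.
Enumerating the assignments across these blanks that avoid any block or plot repeat gives 6 completions.

6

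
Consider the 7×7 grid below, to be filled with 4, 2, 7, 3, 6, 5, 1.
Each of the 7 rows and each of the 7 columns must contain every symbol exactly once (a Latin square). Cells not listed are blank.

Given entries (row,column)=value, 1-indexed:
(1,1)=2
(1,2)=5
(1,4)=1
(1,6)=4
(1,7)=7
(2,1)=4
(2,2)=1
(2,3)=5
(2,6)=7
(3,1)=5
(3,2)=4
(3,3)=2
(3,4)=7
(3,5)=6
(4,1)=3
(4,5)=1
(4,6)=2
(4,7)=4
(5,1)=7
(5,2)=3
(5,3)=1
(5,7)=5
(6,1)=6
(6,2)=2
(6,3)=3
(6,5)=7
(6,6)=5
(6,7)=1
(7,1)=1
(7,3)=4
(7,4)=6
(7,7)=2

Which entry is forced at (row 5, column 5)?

Row 1, column 3: row 1 has {4, 2, 7, 5, 1} and column 3 has {4, 2, 3, 5, 1}, leaving only 6.
Row 1, column 5: row 1 has {4, 2, 7, 6, 5, 1} and column 5 has {7, 6, 1}, leaving only 3.
Row 2, column 5: row 2 has {4, 7, 5, 1} and column 5 has {7, 3, 6, 1}, leaving only 2.
Row 5 already has {7, 3, 5, 1} and column 5 already has {2, 7, 3, 6, 1}, so row 5, column 5 must be 4.

4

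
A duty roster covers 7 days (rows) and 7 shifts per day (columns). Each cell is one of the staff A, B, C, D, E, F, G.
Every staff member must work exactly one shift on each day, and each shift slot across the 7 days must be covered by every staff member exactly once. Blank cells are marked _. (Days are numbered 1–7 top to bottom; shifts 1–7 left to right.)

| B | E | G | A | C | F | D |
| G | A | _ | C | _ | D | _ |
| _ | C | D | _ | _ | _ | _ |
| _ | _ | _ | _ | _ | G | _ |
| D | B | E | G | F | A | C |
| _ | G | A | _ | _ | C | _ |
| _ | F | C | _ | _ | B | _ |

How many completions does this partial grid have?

8

Day 2, shift 3: eliminating its day and shift leaves {B, F}.
Day 2, shift 5: eliminating its day and shift leaves {B, E}.
Day 2, shift 7: eliminating its day and shift leaves {B, E, F}.
Day 3, shift 1: eliminating its day and shift leaves {A, E, F}.
Day 3, shift 4: eliminating its day and shift leaves {B, E, F}.
Day 3, shift 5: eliminating its day and shift leaves {A, B, E, G}.
Day 3, shift 6: eliminating its day and shift leaves {E}.
Day 3, shift 7: eliminating its day and shift leaves {A, B, E, F, G}.
Day 4, shift 1: eliminating its day and shift leaves {A, C, E, F}.
Day 4, shift 2: eliminating its day and shift leaves {D}.
Day 4, shift 3: eliminating its day and shift leaves {B, F}.
Day 4, shift 4: eliminating its day and shift leaves {B, D, E, F}.
Day 4, shift 5: eliminating its day and shift leaves {A, B, D, E}.
Day 4, shift 7: eliminating its day and shift leaves {A, B, E, F}.
Day 6, shift 1: eliminating its day and shift leaves {E, F}.
Day 6, shift 4: eliminating its day and shift leaves {B, D, E, F}.
Day 6, shift 5: eliminating its day and shift leaves {B, D, E}.
Day 6, shift 7: eliminating its day and shift leaves {B, E, F}.
Day 7, shift 1: eliminating its day and shift leaves {A, E}.
Day 7, shift 4: eliminating its day and shift leaves {D, E}.
Day 7, shift 5: eliminating its day and shift leaves {A, D, E, G}.
Day 7, shift 7: eliminating its day and shift leaves {A, E, G}.
Enumerating the assignments across these blanks that avoid any day or shift repeat gives 8 completions.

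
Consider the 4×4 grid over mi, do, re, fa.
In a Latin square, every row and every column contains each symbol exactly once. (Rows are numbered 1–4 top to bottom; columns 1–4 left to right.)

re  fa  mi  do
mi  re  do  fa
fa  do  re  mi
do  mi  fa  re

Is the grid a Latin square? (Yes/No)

Each row is a permutation of the 4 symbols, and so is each column.

Yes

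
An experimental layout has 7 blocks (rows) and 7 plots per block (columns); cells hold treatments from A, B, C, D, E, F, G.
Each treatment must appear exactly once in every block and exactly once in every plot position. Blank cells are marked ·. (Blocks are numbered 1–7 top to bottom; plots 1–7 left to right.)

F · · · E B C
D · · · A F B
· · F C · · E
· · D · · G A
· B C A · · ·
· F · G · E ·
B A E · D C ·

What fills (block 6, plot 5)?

C

Block 1, plot 4: block 1 has {B, C, E, F} and plot 4 has {A, C, G}, leaving only D.
Block 1, plot 2: block 1 has {B, C, D, E, F} and plot 2 has {A, B, F}, leaving only G.
Block 1, plot 3: block 1 has {B, C, D, E, F, G} and plot 3 has {C, D, E, F}, leaving only A.
Block 2, plot 3: block 2 has {A, B, D, F} and plot 3 has {A, C, D, E, F}, leaving only G.
Block 2, plot 4: block 2 has {A, B, D, F, G} and plot 4 has {A, C, D, G}, leaving only E.
Block 2, plot 2: block 2 has {A, B, D, E, F, G} and plot 2 has {A, B, F, G}, leaving only C.
Block 3, plot 2: block 3 has {C, E, F} and plot 2 has {A, B, C, F, G}, leaving only D.
Block 3, plot 6: block 3 has {C, D, E, F} and plot 6 has {B, C, E, F, G}, leaving only A.
Block 3, plot 1: block 3 has {A, C, D, E, F} and plot 1 has {B, D, F}, leaving only G.
Block 3, plot 5: block 3 has {A, C, D, E, F, G} and plot 5 has {A, D, E}, leaving only B.
Block 6 already has {E, F, G} and plot 5 already has {A, B, D, E}, so block 6, plot 5 must be C.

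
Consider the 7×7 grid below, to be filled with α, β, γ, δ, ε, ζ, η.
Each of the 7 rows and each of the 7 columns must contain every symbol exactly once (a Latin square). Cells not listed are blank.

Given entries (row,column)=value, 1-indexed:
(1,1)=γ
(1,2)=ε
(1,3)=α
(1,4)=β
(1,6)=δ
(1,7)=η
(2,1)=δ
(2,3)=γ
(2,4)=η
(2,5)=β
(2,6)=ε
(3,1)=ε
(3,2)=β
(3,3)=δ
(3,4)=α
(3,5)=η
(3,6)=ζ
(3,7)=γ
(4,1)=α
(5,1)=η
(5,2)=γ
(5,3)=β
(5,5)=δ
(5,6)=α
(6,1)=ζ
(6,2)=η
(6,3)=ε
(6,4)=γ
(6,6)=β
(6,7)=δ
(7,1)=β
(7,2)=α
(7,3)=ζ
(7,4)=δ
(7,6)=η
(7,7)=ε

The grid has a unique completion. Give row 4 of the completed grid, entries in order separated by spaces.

α δ η ζ ε γ β

Row 4, column 3: row 4 has {α} and column 3 has {α, β, γ, δ, ε, ζ}, leaving only η.
Row 4, column 6: row 4 has {α, η} and column 6 has {α, β, δ, ε, ζ, η}, leaving only γ.
Row 1, column 5: row 1 has {α, β, γ, δ, ε, η} and column 5 has {β, δ, η}, leaving only ζ.
Row 4, column 5: row 4 has {α, γ, η} and column 5 has {β, δ, ζ, η}, leaving only ε.
Row 4, column 4: row 4 has {α, γ, ε, η} and column 4 has {α, β, γ, δ, η}, leaving only ζ.
Row 4, column 2: row 4 has {α, γ, ε, ζ, η} and column 2 has {α, β, γ, ε, η}, leaving only δ.
Row 4, column 7: row 4 has {α, γ, δ, ε, ζ, η} and column 7 has {γ, δ, ε, η}, leaving only β.
So row 4 reads: α δ η ζ ε γ β.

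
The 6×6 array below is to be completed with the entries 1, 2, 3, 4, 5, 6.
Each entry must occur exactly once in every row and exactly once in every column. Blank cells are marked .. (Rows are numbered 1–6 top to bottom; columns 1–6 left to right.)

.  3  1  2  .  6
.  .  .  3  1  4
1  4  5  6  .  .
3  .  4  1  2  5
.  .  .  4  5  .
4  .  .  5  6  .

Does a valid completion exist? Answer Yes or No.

Yes

No row or column among the givens repeats a symbol, and propagating forced cells runs into no contradiction.
One valid completion exists (for instance, 5 3 1 2 4 6 / 2 5 6 3 1 4 / 1 4 5 6 3 2 / 3 6 4 1 2 5 / 6 1 2 4 5 3 / 4 2 3 5 6 1).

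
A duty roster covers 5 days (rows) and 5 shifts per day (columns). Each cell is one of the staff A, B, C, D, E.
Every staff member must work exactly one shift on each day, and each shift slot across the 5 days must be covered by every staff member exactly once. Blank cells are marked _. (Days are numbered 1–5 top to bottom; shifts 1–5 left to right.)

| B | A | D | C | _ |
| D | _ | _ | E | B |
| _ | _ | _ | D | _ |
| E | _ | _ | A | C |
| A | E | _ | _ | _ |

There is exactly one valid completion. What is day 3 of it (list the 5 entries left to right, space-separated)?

Day 3, shift 1: day 3 has {D} and shift 1 has {A, B, D, E}, leaving only C.
Day 3, shift 2: day 3 has {C, D} and shift 2 has {A, E}, leaving only B.
Day 1, shift 5: day 1 has {A, B, C, D} and shift 5 has {B, C}, leaving only E.
Day 3, shift 5: day 3 has {B, C, D} and shift 5 has {B, C, E}, leaving only A.
Day 3, shift 3: day 3 has {A, B, C, D} and shift 3 has {D}, leaving only E.
So day 3 reads: C B E D A.

C B E D A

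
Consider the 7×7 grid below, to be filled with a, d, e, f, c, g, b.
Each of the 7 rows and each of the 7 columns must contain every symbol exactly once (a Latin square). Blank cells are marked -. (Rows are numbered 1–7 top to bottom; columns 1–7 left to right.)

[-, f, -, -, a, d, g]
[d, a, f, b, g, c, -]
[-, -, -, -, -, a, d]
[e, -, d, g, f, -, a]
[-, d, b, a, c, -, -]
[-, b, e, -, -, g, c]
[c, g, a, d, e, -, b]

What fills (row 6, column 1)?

Row 1, column 1: row 1 has {a, d, f, g} and column 1 has {d, e, c}, leaving only b.
Row 1, column 3: row 1 has {a, d, f, g, b} and column 3 has {a, d, e, f, b}, leaving only c.
Row 1, column 4: row 1 has {a, d, f, c, g, b} and column 4 has {a, d, g, b}, leaving only e.
Row 2, column 7: row 2 has {a, d, f, c, g, b} and column 7 has {a, d, c, g, b}, leaving only e.
Row 3, column 3: row 3 has {a, d} and column 3 has {a, d, e, f, c, b}, leaving only g.
Row 3, column 1: row 3 has {a, d, g} and column 1 has {d, e, c, b}, leaving only f.
Row 6 already has {e, c, g, b} and column 1 already has {d, e, f, c, b}, so row 6, column 1 must be a.

a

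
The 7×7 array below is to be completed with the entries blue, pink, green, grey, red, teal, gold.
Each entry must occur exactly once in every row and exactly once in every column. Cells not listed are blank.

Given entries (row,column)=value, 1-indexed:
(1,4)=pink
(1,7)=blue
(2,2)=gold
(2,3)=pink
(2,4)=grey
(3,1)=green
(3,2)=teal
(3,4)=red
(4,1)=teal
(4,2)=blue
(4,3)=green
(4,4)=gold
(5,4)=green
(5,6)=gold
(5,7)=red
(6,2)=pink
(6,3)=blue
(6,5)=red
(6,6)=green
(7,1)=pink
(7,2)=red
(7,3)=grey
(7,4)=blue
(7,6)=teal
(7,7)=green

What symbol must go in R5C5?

pink

Row 2, column 7: row 2 has {pink, grey, gold} and column 7 has {blue, green, red}, leaving only teal.
Row 3, column 3: row 3 has {green, red, teal} and column 3 has {blue, pink, green, grey}, leaving only gold.
Row 5, column 2: row 5 has {green, red, gold} and column 2 has {blue, pink, red, teal, gold}, leaving only grey.
Row 1, column 2: row 1 has {blue, pink} and column 2 has {blue, pink, grey, red, teal, gold}, leaving only green.
Row 5, column 1: row 5 has {green, grey, red, gold} and column 1 has {pink, green, teal}, leaving only blue.
Row 2, column 1: row 2 has {pink, grey, teal, gold} and column 1 has {blue, pink, green, teal}, leaving only red.
Row 2, column 6: row 2 has {pink, grey, red, teal, gold} and column 6 has {green, teal, gold}, leaving only blue.
Row 2, column 5: row 2 has {blue, pink, grey, red, teal, gold} and column 5 has {red}, leaving only green.
Row 5, column 3: row 5 has {blue, green, grey, red, gold} and column 3 has {blue, pink, green, grey, gold}, leaving only teal.
Row 5 already has {blue, green, grey, red, teal, gold} and column 5 already has {green, red}, so row 5, column 5 must be pink.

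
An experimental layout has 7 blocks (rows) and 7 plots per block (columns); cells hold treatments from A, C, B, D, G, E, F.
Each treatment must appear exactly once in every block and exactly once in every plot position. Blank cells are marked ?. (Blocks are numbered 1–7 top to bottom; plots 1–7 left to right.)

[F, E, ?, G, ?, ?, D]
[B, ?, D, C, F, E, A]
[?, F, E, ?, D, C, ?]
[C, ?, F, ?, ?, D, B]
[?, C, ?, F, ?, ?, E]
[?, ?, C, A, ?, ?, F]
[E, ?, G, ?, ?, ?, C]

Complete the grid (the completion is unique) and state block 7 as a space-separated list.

Block 2, plot 2: block 2 has {A, C, B, D, E, F} and plot 2 has {C, E, F}, leaving only G.
Block 3, plot 4: block 3 has {C, D, E, F} and plot 4 has {A, C, G, F}, leaving only B.
Block 7, plot 4: block 7 has {C, G, E} and plot 4 has {A, C, B, G, F}, leaving only D.
Block 3, plot 7: block 3 has {C, B, D, E, F} and plot 7 has {A, C, B, D, E, F}, leaving only G.
Block 3, plot 1: block 3 has {C, B, D, G, E, F} and plot 1 has {C, B, E, F}, leaving only A.
Block 4, plot 2: block 4 has {C, B, D, F} and plot 2 has {C, G, E, F}, leaving only A.
Block 7, plot 2: block 7 has {C, D, G, E} and plot 2 has {A, C, G, E, F}, leaving only B.
Block 7, plot 5: block 7 has {C, B, D, G, E} and plot 5 has {D, F}, leaving only A.
Block 7, plot 6: block 7 has {A, C, B, D, G, E} and plot 6 has {C, D, E}, leaving only F.
So block 7 reads: E B G D A F C.

E B G D A F C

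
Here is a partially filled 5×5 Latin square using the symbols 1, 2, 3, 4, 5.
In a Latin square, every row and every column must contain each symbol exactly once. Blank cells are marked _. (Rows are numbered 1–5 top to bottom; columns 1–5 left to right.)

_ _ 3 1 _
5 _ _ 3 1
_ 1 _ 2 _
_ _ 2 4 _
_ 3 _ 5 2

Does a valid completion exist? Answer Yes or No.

No row or column among the givens repeats a symbol, and propagating forced cells runs into no contradiction.
One valid completion exists (for instance, 2 4 3 1 5 / 5 2 4 3 1 / 3 1 5 2 4 / 1 5 2 4 3 / 4 3 1 5 2).

Yes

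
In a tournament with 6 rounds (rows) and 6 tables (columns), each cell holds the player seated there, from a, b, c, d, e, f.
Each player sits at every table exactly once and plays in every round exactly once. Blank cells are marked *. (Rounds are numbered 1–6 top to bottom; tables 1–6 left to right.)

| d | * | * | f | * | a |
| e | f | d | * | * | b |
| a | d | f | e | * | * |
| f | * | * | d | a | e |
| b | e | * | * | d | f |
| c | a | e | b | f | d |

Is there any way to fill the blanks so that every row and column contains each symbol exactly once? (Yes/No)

No round or table among the givens repeats a symbol, and propagating forced cells runs into no contradiction.
One valid completion exists (for instance, d c b f e a / e f d a c b / a d f e b c / f b c d a e / b e a c d f / c a e b f d).

Yes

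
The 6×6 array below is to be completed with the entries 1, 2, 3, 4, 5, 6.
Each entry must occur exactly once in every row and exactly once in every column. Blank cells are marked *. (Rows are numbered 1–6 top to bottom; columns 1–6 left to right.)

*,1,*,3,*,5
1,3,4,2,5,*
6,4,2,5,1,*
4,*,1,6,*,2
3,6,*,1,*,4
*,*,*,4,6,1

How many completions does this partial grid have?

1

Row 1, column 1: eliminating its row and column leaves {2}.
Row 1, column 3: eliminating its row and column leaves {6}.
Row 1, column 5: eliminating its row and column leaves {2, 4}.
Row 2, column 6: eliminating its row and column leaves {6}.
Row 3, column 6: eliminating its row and column leaves {3}.
Row 4, column 2: eliminating its row and column leaves {5}.
Row 4, column 5: eliminating its row and column leaves {3}.
Row 5, column 3: eliminating its row and column leaves {5}.
Row 5, column 5: eliminating its row and column leaves {2}.
Row 6, column 1: eliminating its row and column leaves {2, 5}.
Row 6, column 2: eliminating its row and column leaves {2, 5}.
Row 6, column 3: eliminating its row and column leaves {3, 5}.
Only one assignment across all blanks avoids any row or column repeat, giving 1 completion.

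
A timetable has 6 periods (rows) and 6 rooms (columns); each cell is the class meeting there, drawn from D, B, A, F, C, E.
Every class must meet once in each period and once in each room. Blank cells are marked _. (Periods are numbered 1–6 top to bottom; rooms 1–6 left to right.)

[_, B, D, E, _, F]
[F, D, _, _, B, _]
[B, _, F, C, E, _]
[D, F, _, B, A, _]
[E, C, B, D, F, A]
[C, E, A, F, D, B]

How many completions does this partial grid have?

2

Period 1, room 1: eliminating its period and room leaves {A}.
Period 1, room 5: eliminating its period and room leaves {C}.
Period 2, room 3: eliminating its period and room leaves {C, E}.
Period 2, room 4: eliminating its period and room leaves {A}.
Period 2, room 6: eliminating its period and room leaves {C, E}.
Period 3, room 2: eliminating its period and room leaves {A}.
Period 3, room 6: eliminating its period and room leaves {D}.
Period 4, room 3: eliminating its period and room leaves {C, E}.
Period 4, room 6: eliminating its period and room leaves {C, E}.
Enumerating the assignments across these blanks that avoid any period or room repeat gives 2 completions.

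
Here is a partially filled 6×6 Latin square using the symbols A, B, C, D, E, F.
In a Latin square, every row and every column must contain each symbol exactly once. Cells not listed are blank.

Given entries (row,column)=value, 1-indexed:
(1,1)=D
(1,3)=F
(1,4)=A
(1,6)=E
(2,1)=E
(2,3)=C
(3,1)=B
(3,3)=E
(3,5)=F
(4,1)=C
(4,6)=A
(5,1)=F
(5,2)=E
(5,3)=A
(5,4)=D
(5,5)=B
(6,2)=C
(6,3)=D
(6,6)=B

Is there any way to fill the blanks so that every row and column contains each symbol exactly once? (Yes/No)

No row or column among the givens repeats a symbol, and propagating forced cells runs into no contradiction.
One valid completion exists (for instance, D B F A C E / E D C B A F / B A E C F D / C F B E D A / F E A D B C / A C D F E B).

Yes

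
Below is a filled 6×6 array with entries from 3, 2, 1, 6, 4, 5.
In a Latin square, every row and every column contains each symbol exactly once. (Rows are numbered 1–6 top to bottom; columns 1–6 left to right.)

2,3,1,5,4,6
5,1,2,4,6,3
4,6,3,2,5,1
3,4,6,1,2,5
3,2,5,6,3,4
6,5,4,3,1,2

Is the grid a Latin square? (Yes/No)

No

Column 1 contains 3 twice (at rows 4 and 5), so it is not a permutation.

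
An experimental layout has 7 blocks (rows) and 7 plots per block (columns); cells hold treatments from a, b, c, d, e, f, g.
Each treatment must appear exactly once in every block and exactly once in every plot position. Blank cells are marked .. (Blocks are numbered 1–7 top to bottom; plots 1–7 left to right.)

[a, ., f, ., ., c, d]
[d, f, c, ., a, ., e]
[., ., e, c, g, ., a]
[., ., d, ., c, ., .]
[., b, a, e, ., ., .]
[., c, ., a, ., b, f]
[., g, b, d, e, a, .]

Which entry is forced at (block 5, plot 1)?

c

Block 1, plot 2: block 1 has {a, c, d, f} and plot 2 has {b, c, f, g}, leaving only e.
Block 1, plot 5: block 1 has {a, c, d, e, f} and plot 5 has {a, c, e, g}, leaving only b.
Block 1, plot 4: block 1 has {a, b, c, d, e, f} and plot 4 has {a, c, d, e}, leaving only g.
Block 2, plot 4: block 2 has {a, c, d, e, f} and plot 4 has {a, c, d, e, g}, leaving only b.
Block 2, plot 6: block 2 has {a, b, c, d, e, f} and plot 6 has {a, b, c}, leaving only g.
Block 3, plot 2: block 3 has {a, c, e, g} and plot 2 has {b, c, e, f, g}, leaving only d.
Block 3, plot 6: block 3 has {a, c, d, e, g} and plot 6 has {a, b, c, g}, leaving only f.
Block 3, plot 1: block 3 has {a, c, d, e, f, g} and plot 1 has {a, d}, leaving only b.
Block 4, plot 2: block 4 has {c, d} and plot 2 has {b, c, d, e, f, g}, leaving only a.
Block 4, plot 4: block 4 has {a, c, d} and plot 4 has {a, b, c, d, e, g}, leaving only f.
Block 4, plot 6: block 4 has {a, c, d, f} and plot 6 has {a, b, c, f, g}, leaving only e.
Block 4, plot 1: block 4 has {a, c, d, e, f} and plot 1 has {a, b, d}, leaving only g.
Block 4, plot 7: block 4 has {a, c, d, e, f, g} and plot 7 has {a, d, e, f}, leaving only b.
Block 5, plot 6: block 5 has {a, b, e} and plot 6 has {a, b, c, e, f, g}, leaving only d.
Block 5, plot 5: block 5 has {a, b, d, e} and plot 5 has {a, b, c, e, g}, leaving only f.
Block 5 already has {a, b, d, e, f} and plot 1 already has {a, b, d, g}, so block 5, plot 1 must be c.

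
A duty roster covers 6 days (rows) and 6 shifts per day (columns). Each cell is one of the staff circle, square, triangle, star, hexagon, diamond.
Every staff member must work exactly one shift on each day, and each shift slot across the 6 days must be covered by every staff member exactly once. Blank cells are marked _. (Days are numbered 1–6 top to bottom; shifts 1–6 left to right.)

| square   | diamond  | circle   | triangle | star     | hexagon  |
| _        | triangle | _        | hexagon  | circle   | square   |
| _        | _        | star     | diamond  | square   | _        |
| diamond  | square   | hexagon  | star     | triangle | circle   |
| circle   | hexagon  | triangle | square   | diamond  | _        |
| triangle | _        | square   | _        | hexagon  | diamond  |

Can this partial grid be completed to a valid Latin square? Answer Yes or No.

No day or shift among the givens repeats a symbol, and propagating forced cells runs into no contradiction.
One valid completion exists (for instance, square diamond circle triangle star hexagon / star triangle diamond hexagon circle square / hexagon circle star diamond square triangle / diamond square hexagon star triangle circle / circle hexagon triangle square diamond star / triangle star square circle hexagon diamond).

Yes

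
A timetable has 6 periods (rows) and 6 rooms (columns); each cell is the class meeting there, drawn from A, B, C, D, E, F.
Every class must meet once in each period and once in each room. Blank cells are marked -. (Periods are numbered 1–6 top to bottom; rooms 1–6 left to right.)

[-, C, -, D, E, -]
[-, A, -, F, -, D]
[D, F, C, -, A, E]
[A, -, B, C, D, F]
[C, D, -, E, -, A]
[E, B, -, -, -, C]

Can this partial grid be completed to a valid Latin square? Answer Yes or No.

No period or room among the givens repeats a symbol, and propagating forced cells runs into no contradiction.
One valid completion exists (for instance, F C A D E B / B A E F C D / D F C B A E / A E B C D F / C D F E B A / E B D A F C).

Yes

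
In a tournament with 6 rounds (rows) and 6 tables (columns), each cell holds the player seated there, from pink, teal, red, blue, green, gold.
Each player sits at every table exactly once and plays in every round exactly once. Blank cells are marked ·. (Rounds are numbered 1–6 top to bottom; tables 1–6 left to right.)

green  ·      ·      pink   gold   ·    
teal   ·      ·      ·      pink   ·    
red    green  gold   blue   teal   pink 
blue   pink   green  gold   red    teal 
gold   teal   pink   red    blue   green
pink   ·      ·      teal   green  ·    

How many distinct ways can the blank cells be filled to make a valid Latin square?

4

Round 1, table 2: eliminating its round and table leaves {red, blue}.
Round 1, table 3: eliminating its round and table leaves {teal, red, blue}.
Round 1, table 6: eliminating its round and table leaves {red, blue}.
Round 2, table 2: eliminating its round and table leaves {red, blue, gold}.
Round 2, table 3: eliminating its round and table leaves {red, blue}.
Round 2, table 4: eliminating its round and table leaves {green}.
Round 2, table 6: eliminating its round and table leaves {red, blue, gold}.
Round 6, table 2: eliminating its round and table leaves {red, blue, gold}.
Round 6, table 3: eliminating its round and table leaves {red, blue}.
Round 6, table 6: eliminating its round and table leaves {red, blue, gold}.
Enumerating the assignments across these blanks that avoid any round or table repeat gives 4 completions.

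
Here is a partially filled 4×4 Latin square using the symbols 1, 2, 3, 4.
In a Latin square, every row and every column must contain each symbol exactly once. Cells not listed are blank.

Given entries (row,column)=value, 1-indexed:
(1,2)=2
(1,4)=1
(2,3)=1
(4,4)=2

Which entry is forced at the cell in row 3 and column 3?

Row 3, column 3 is narrowed to {2, 3, 4}.
If it were 3, then row 4, column 3 would be left with no valid symbol.
If it were 4, then row 4, column 3 would be left with no valid symbol.
So row 3, column 3 must be 2.

2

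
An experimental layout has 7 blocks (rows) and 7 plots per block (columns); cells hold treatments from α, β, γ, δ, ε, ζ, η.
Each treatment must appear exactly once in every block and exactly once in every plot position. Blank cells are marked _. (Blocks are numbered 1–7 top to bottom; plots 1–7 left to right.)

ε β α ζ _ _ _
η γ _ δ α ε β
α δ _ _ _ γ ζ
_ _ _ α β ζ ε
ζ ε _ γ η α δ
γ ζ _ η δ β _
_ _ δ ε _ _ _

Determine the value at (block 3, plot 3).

Block 1, plot 5: block 1 has {α, β, ε, ζ} and plot 5 has {α, β, δ, η}, leaving only γ.
Block 1, plot 7: block 1 has {α, β, γ, ε, ζ} and plot 7 has {β, δ, ε, ζ}, leaving only η.
Block 1, plot 6: block 1 has {α, β, γ, ε, ζ, η} and plot 6 has {α, β, γ, ε, ζ}, leaving only δ.
Block 2, plot 3: block 2 has {α, β, γ, δ, ε, η} and plot 3 has {α, δ}, leaving only ζ.
Block 3, plot 4: block 3 has {α, γ, δ, ζ} and plot 4 has {α, γ, δ, ε, ζ, η}, leaving only β.
Block 3, plot 5: block 3 has {α, β, γ, δ, ζ} and plot 5 has {α, β, γ, δ, η}, leaving only ε.
Block 3 already has {α, β, γ, δ, ε, ζ} and plot 3 already has {α, δ, ζ}, so block 3, plot 3 must be η.

η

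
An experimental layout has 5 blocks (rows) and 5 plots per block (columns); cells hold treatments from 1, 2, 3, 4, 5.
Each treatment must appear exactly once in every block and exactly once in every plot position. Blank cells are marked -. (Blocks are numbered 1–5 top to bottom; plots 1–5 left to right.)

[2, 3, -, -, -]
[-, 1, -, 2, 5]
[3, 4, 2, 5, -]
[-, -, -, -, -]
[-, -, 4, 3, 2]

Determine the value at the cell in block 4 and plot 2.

Block 2, plot 1: block 2 has {1, 2, 5} and plot 1 has {2, 3}, leaving only 4.
Block 2, plot 3: block 2 has {1, 2, 4, 5} and plot 3 has {2, 4}, leaving only 3.
Block 3, plot 5: block 3 has {2, 3, 4, 5} and plot 5 has {2, 5}, leaving only 1.
Block 1, plot 5: block 1 has {2, 3} and plot 5 has {1, 2, 5}, leaving only 4.
Block 1, plot 4: block 1 has {2, 3, 4} and plot 4 has {2, 3, 5}, leaving only 1.
Block 1, plot 3: block 1 has {1, 2, 3, 4} and plot 3 has {2, 3, 4}, leaving only 5.
Block 4, plot 3: block 4 has {} and plot 3 has {2, 3, 4, 5}, leaving only 1.
Block 4, plot 1: block 4 has {1} and plot 1 has {2, 3, 4}, leaving only 5.
Block 4 already has {1, 5} and plot 2 already has {1, 3, 4}, so block 4, plot 2 must be 2.

2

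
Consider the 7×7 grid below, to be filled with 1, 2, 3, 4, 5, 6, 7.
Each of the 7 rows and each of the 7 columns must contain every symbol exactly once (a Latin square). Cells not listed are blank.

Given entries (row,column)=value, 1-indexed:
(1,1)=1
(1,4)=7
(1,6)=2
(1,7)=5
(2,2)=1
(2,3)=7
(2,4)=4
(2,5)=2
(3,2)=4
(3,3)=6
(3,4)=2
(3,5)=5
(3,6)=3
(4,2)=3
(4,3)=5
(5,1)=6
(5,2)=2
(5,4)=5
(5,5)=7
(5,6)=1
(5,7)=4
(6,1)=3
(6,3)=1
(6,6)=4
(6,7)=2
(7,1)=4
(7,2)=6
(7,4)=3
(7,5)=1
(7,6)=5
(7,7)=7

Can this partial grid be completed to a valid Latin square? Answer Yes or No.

No

Row 1, column 2: row 1 together with column 2 already contain {1, 2, 3, 4, 5, 6, 7} — every symbol — so nothing can go there. The grid has no valid completion.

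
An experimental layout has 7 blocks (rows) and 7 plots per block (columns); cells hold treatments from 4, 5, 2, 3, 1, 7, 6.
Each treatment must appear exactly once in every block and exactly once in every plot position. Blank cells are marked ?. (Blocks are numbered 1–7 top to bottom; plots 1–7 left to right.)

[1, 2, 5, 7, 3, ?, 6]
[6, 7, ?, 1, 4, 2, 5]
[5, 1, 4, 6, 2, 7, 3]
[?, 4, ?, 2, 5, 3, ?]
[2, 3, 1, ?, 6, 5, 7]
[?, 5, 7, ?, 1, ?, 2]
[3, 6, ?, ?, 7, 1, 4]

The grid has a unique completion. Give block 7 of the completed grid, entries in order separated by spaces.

Block 7, plot 3: block 7 has {4, 3, 1, 7, 6} and plot 3 has {4, 5, 1, 7}, leaving only 2.
Block 7, plot 4: block 7 has {4, 2, 3, 1, 7, 6} and plot 4 has {2, 1, 7, 6}, leaving only 5.
So block 7 reads: 3 6 2 5 7 1 4.

3 6 2 5 7 1 4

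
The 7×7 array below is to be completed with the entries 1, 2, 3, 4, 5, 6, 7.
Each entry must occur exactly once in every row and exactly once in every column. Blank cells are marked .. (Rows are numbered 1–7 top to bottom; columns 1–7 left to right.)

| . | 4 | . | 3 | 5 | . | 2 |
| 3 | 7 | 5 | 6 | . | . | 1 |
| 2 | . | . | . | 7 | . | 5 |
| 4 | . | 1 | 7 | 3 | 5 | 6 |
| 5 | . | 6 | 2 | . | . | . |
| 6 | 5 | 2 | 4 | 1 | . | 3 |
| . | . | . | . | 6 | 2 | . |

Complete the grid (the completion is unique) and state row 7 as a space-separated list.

Row 1, column 3: row 1 has {2, 3, 4, 5} and column 3 has {1, 2, 5, 6}, leaving only 7.
Row 1, column 1: row 1 has {2, 3, 4, 5, 7} and column 1 has {2, 3, 4, 5, 6}, leaving only 1.
Row 7, column 1: row 7 has {2, 6} and column 1 has {1, 2, 3, 4, 5, 6}, leaving only 7.
Row 7, column 7: row 7 has {2, 6, 7} and column 7 has {1, 2, 3, 5, 6}, leaving only 4.
Row 7, column 3: row 7 has {2, 4, 6, 7} and column 3 has {1, 2, 5, 6, 7}, leaving only 3.
Row 7, column 2: row 7 has {2, 3, 4, 6, 7} and column 2 has {4, 5, 7}, leaving only 1.
Row 7, column 4: row 7 has {1, 2, 3, 4, 6, 7} and column 4 has {2, 3, 4, 6, 7}, leaving only 5.
So row 7 reads: 7 1 3 5 6 2 4.

7 1 3 5 6 2 4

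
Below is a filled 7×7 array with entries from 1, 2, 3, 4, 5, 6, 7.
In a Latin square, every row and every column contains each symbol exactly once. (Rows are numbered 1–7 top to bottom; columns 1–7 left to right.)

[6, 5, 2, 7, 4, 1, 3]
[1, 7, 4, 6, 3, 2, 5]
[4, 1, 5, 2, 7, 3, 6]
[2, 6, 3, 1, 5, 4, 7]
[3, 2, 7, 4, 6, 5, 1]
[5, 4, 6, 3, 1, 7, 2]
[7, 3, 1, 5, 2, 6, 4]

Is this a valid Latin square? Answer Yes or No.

Yes

Each row is a permutation of the 7 symbols, and so is each column.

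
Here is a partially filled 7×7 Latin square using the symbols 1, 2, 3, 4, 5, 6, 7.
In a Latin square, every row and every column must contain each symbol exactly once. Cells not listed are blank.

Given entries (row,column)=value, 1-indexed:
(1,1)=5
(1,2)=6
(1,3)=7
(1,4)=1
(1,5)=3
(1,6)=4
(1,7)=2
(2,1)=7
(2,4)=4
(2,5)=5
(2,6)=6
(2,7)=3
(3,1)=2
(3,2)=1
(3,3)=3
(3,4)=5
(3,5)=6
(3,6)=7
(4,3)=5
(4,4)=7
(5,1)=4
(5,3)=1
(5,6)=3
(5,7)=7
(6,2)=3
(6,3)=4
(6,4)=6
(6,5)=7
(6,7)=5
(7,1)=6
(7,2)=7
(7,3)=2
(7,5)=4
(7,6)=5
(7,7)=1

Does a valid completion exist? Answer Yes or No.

Row 2, column 3: row 2 together with column 3 already contain {1, 2, 3, 4, 5, 6, 7} — every symbol — so nothing can go there. The grid has no valid completion.

No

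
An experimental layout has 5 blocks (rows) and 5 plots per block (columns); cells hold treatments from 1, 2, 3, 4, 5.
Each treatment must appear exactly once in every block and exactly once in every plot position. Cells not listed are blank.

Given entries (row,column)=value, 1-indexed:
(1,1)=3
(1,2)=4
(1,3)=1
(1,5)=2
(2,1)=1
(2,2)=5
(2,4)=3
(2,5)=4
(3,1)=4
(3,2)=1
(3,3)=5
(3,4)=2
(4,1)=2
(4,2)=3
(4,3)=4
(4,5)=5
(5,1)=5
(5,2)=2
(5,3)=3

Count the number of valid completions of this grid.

1

Block 1, plot 4: eliminating its block and plot leaves {5}.
Block 2, plot 3: eliminating its block and plot leaves {2}.
Block 3, plot 5: eliminating its block and plot leaves {3}.
Block 4, plot 4: eliminating its block and plot leaves {1}.
Block 5, plot 4: eliminating its block and plot leaves {1, 4}.
Block 5, plot 5: eliminating its block and plot leaves {1}.
Only one assignment across all blanks avoids any block or plot repeat, giving 1 completion.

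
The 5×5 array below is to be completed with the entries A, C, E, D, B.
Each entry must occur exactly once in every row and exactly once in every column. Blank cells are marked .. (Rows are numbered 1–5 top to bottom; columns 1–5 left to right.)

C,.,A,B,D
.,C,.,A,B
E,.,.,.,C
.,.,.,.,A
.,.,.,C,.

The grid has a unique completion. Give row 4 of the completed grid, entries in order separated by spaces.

Row 1, column 2: row 1 has {A, C, D, B} and column 2 has {C}, leaving only E.
Row 2, column 1: row 2 has {A, C, B} and column 1 has {C, E}, leaving only D.
Row 4, column 1: row 4 has {A} and column 1 has {C, E, D}, leaving only B.
Row 4, column 2: row 4 has {A, B} and column 2 has {C, E}, leaving only D.
Row 4, column 4: row 4 has {A, D, B} and column 4 has {A, C, B}, leaving only E.
Row 4, column 3: row 4 has {A, E, D, B} and column 3 has {A}, leaving only C.
So row 4 reads: B D C E A.

B D C E A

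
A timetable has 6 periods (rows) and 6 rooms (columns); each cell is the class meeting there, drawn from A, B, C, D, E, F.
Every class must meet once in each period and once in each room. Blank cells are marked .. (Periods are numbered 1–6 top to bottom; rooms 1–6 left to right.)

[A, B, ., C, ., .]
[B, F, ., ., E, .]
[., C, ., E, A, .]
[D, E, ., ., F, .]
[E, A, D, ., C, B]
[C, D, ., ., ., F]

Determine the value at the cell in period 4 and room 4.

B

Period 1, room 5: period 1 has {A, B, C} and room 5 has {A, C, E, F}, leaving only D.
Period 1, room 6: period 1 has {A, B, C, D} and room 6 has {B, F}, leaving only E.
Period 1, room 3: period 1 has {A, B, C, D, E} and room 3 has {D}, leaving only F.
Period 3, room 1: period 3 has {A, C, E} and room 1 has {A, B, C, D, E}, leaving only F.
Period 3, room 3: period 3 has {A, C, E, F} and room 3 has {D, F}, leaving only B.
Period 3, room 6: period 3 has {A, B, C, E, F} and room 6 has {B, E, F}, leaving only D.
Period 5, room 4: period 5 has {A, B, C, D, E} and room 4 has {C, E}, leaving only F.
Period 6, room 5: period 6 has {C, D, F} and room 5 has {A, C, D, E, F}, leaving only B.
Period 6, room 4: period 6 has {B, C, D, F} and room 4 has {C, E, F}, leaving only A.
Period 4 already has {D, E, F} and room 4 already has {A, C, E, F}, so period 4, room 4 must be B.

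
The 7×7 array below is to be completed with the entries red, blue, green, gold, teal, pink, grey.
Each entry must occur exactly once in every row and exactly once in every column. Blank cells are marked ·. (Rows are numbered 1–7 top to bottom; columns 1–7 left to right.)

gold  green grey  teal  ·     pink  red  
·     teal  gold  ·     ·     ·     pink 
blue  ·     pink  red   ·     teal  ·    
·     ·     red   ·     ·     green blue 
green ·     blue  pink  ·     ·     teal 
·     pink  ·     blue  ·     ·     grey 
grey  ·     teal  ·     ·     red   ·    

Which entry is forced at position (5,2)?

Row 1, column 5: row 1 has {red, green, gold, teal, pink, grey} and column 5 has {}, leaving only blue.
Row 2, column 1: row 2 has {gold, teal, pink} and column 1 has {blue, green, gold, grey}, leaving only red.
Row 6, column 1: row 6 has {blue, pink, grey} and column 1 has {red, blue, green, gold, grey}, leaving only teal.
Row 4, column 1: row 4 has {red, blue, green} and column 1 has {red, blue, green, gold, teal, grey}, leaving only pink.
Row 6, column 3: row 6 has {blue, teal, pink, grey} and column 3 has {red, blue, gold, teal, pink, grey}, leaving only green.
Row 6, column 6: row 6 has {blue, green, teal, pink, grey} and column 6 has {red, green, teal, pink}, leaving only gold.
Row 5, column 6: row 5 has {blue, green, teal, pink} and column 6 has {red, green, gold, teal, pink}, leaving only grey.
Row 2, column 6: row 2 has {red, gold, teal, pink} and column 6 has {red, green, gold, teal, pink, grey}, leaving only blue.
Row 6, column 5: row 6 has {blue, green, gold, teal, pink, grey} and column 5 has {blue}, leaving only red.
Row 5, column 5: row 5 has {blue, green, teal, pink, grey} and column 5 has {red, blue}, leaving only gold.
Row 5 already has {blue, green, gold, teal, pink, grey} and column 2 already has {green, teal, pink}, so row 5, column 2 must be red.

red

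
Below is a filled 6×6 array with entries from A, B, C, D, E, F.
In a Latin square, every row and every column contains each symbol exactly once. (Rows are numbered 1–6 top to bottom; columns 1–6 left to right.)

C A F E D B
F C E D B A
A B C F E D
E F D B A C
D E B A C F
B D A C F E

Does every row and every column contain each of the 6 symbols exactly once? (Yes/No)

Each row is a permutation of the 6 symbols, and so is each column.

Yes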